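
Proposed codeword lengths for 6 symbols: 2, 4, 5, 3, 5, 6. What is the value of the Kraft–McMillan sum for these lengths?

With common denominator 2^6 = 64: Σ 2^(−ℓᵢ) = 16/64 + 4/64 + 2/64 + 8/64 + 2/64 + 1/64 = 33/64 = 0.515625.

0.515625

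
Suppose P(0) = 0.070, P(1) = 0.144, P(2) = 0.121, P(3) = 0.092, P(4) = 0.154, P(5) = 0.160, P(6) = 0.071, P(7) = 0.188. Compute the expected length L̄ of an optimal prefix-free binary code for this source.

2.953 bits/symbol

Repeatedly combine the two least-probable nodes; the expected code length is the sum of the merged weights.
merge 7/100 + 71/1000 → 141/1000
merge 23/250 + 121/1000 → 213/1000
merge 141/1000 + 18/125 → 57/200
merge 77/500 + 4/25 → 157/500
merge 47/250 + 213/1000 → 401/1000
merge 57/200 + 157/500 → 599/1000
merge 401/1000 + 599/1000 → 1
L = 141/1000 + 213/1000 + 57/200 + 157/500 + 401/1000 + 599/1000 + 1 = 2953/1000 = 2.953 bits/symbol.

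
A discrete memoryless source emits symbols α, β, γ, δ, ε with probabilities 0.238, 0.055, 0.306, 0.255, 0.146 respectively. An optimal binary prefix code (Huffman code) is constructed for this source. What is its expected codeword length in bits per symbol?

Repeatedly combine the two least-probable nodes; the expected code length is the sum of the merged weights.
merge 11/200 + 73/500 → 201/1000
merge 201/1000 + 119/500 → 439/1000
merge 51/200 + 153/500 → 561/1000
merge 439/1000 + 561/1000 → 1
L = 201/1000 + 439/1000 + 561/1000 + 1 = 2201/1000 = 2.201 bits/symbol.

2.201 bits/symbol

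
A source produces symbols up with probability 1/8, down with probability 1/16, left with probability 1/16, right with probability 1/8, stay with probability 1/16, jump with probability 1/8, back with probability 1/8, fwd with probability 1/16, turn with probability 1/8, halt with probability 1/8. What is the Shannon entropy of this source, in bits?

Each probability is a power of 1/2, so log₂(1/p) is an integer.
H = Σ p·log₂(1/p) = 1/8·3 + 1/16·4 + 1/16·4 + 1/8·3 + 1/16·4 + 1/8·3 + 1/8·3 + 1/16·4 + 1/8·3 + 1/8·3 = 3.25 bits.

3.25 bits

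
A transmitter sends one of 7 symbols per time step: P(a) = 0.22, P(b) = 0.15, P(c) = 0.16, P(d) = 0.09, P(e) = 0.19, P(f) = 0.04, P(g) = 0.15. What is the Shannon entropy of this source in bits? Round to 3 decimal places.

2.678 bits

H = −Σ pᵢ log₂ pᵢ.
−0.22·log₂(0.22) = 0.4806
−0.15·log₂(0.15) = 0.4105
−0.16·log₂(0.16) = 0.4230
−0.09·log₂(0.09) = 0.3127
−0.19·log₂(0.19) = 0.4552
−0.04·log₂(0.04) = 0.1858
−0.15·log₂(0.15) = 0.4105
Sum ≈ 2.6783 → 2.678 bits.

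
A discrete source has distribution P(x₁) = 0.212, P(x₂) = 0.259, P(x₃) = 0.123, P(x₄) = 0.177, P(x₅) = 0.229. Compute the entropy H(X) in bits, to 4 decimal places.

2.2802 bits

H = −Σ pᵢ log₂ pᵢ.
−0.212·log₂(0.212) = 0.4744
−0.259·log₂(0.259) = 0.5048
−0.123·log₂(0.123) = 0.3719
−0.177·log₂(0.177) = 0.4422
−0.229·log₂(0.229) = 0.4870
Sum ≈ 2.2802 → 2.2802 bits.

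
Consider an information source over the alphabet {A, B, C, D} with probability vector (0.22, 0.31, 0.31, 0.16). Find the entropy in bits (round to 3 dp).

H = −Σ pᵢ log₂ pᵢ.
−0.22·log₂(0.22) = 0.4806
−0.31·log₂(0.31) = 0.5238
−0.31·log₂(0.31) = 0.5238
−0.16·log₂(0.16) = 0.4230
Sum ≈ 1.9512 → 1.951 bits.

1.951 bits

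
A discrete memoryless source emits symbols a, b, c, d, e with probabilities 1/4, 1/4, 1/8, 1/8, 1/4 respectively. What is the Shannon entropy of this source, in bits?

Each probability is a power of 1/2, so log₂(1/p) is an integer.
H = Σ p·log₂(1/p) = 1/4·2 + 1/4·2 + 1/8·3 + 1/8·3 + 1/4·2 = 2.25 bits.

2.25 bits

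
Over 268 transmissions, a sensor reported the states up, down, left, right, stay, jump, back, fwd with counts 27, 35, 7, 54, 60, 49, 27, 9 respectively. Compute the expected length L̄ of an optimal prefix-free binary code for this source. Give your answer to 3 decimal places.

2.795 bits/symbol

Probabilities are the counts divided by 268.
Repeatedly combine the two least-probable nodes; the expected code length is the sum of the merged weights.
merge 7/268 + 9/268 → 4/67
merge 4/67 + 27/268 → 43/268
merge 27/268 + 35/268 → 31/134
merge 43/268 + 49/268 → 23/67
merge 27/134 + 15/67 → 57/134
merge 31/134 + 23/67 → 77/134
merge 57/134 + 77/134 → 1
L = 4/67 + 43/268 + 31/134 + 23/67 + 57/134 + 77/134 + 1 = 749/268 ≈ 2.795 bits/symbol.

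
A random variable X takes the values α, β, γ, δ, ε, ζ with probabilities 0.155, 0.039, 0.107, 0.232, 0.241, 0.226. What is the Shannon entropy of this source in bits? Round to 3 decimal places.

H = −Σ pᵢ log₂ pᵢ.
−0.155·log₂(0.155) = 0.4169
−0.039·log₂(0.039) = 0.1825
−0.107·log₂(0.107) = 0.3450
−0.232·log₂(0.232) = 0.4890
−0.241·log₂(0.241) = 0.4947
−0.226·log₂(0.226) = 0.4849
Sum ≈ 2.4131 → 2.413 bits.

2.413 bits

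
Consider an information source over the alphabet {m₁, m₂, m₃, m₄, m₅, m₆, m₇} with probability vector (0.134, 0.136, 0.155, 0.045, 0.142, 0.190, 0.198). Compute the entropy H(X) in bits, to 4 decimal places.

2.7160 bits

H = −Σ pᵢ log₂ pᵢ.
−0.134·log₂(0.134) = 0.3886
−0.136·log₂(0.136) = 0.3915
−0.155·log₂(0.155) = 0.4169
−0.045·log₂(0.045) = 0.2013
−0.142·log₂(0.142) = 0.3999
−0.190·log₂(0.190) = 0.4552
−0.198·log₂(0.198) = 0.4626
Sum ≈ 2.7160 → 2.7160 bits.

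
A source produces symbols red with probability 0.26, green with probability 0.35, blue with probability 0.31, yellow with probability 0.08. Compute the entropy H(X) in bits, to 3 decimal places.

H = −Σ pᵢ log₂ pᵢ.
−0.26·log₂(0.26) = 0.5053
−0.35·log₂(0.35) = 0.5301
−0.31·log₂(0.31) = 0.5238
−0.08·log₂(0.08) = 0.2915
Sum ≈ 1.8507 → 1.851 bits.

1.851 bits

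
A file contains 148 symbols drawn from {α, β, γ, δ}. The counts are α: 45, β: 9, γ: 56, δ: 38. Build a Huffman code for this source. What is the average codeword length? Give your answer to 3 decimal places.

Probabilities are the counts divided by 148.
Repeatedly combine the two least-probable nodes; the expected code length is the sum of the merged weights.
merge 9/148 + 19/74 → 47/148
merge 45/148 + 47/148 → 23/37
merge 14/37 + 23/37 → 1
L = 47/148 + 23/37 + 1 = 287/148 ≈ 1.939 bits/symbol.

1.939 bits/symbol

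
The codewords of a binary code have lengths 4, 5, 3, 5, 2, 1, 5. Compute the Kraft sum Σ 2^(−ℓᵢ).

With common denominator 2^5 = 32: Σ 2^(−ℓᵢ) = 2/32 + 1/32 + 4/32 + 1/32 + 8/32 + 16/32 + 1/32 = 33/32 = 1.03125.

1.03125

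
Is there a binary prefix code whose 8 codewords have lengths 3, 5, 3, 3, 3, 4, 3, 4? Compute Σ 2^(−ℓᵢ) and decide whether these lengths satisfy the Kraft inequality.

0.78125; yes

With common denominator 2^5 = 32: Σ 2^(−ℓᵢ) = 4/32 + 1/32 + 4/32 + 4/32 + 4/32 + 2/32 + 4/32 + 2/32 = 25/32 = 0.78125.
Kraft's inequality requires Σ ≤ 1; here Σ = 0.78125 ≤ 1, so such a prefix code exists.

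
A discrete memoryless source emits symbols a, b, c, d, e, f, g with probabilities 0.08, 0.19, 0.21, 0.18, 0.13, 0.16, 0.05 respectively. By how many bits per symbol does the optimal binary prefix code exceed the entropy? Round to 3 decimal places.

Entropy H = −Σ p log₂ p ≈ 2.6866 bits.
Huffman merges: 1/20+2/25→13/100; 13/100+13/100→13/50; 4/25+9/50→17/50; 19/100+21/100→2/5; 13/50+17/50→3/5; 2/5+3/5→1. L = 273/100 ≈ 2.7300.
L − H = 2.7300 − 2.6866 = 0.043 bits.

0.043 bits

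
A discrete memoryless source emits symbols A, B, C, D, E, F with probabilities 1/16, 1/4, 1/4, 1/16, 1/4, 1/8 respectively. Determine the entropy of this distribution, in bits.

Each probability is a power of 1/2, so log₂(1/p) is an integer.
H = Σ p·log₂(1/p) = 1/16·4 + 1/4·2 + 1/4·2 + 1/16·4 + 1/4·2 + 1/8·3 = 2.375 bits.

2.375 bits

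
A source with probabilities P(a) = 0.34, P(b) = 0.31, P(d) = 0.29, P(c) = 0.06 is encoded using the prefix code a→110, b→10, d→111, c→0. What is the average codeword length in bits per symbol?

2.57 bits/symbol

L̄ = Σ pᵢ·ℓᵢ = 0.34·3 + 0.31·2 + 0.29·3 + 0.06·1 = 2.57 bits/symbol.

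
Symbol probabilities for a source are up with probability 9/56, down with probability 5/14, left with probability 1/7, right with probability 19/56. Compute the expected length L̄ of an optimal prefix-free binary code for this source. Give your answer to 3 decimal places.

Repeatedly combine the two least-probable nodes; the expected code length is the sum of the merged weights.
merge 1/7 + 9/56 → 17/56
merge 17/56 + 19/56 → 9/14
merge 5/14 + 9/14 → 1
L = 17/56 + 9/14 + 1 = 109/56 ≈ 1.946 bits/symbol.

1.946 bits/symbol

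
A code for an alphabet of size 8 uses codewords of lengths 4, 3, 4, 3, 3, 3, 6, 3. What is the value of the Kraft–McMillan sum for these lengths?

With common denominator 2^6 = 64: Σ 2^(−ℓᵢ) = 4/64 + 8/64 + 4/64 + 8/64 + 8/64 + 8/64 + 1/64 + 8/64 = 49/64 = 0.765625.

0.765625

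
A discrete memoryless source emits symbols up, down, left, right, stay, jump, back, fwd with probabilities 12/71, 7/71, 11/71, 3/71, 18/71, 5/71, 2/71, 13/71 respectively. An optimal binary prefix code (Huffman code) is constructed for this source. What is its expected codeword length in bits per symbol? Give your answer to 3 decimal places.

Repeatedly combine the two least-probable nodes; the expected code length is the sum of the merged weights.
merge 2/71 + 3/71 → 5/71
merge 5/71 + 5/71 → 10/71
merge 7/71 + 10/71 → 17/71
merge 11/71 + 12/71 → 23/71
merge 13/71 + 17/71 → 30/71
merge 18/71 + 23/71 → 41/71
merge 30/71 + 41/71 → 1
L = 5/71 + 10/71 + 17/71 + 23/71 + 30/71 + 41/71 + 1 = 197/71 ≈ 2.775 bits/symbol.

2.775 bits/symbol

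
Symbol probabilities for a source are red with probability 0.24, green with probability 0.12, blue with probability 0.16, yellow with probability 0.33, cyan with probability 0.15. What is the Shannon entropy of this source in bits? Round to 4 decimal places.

2.2226 bits

H = −Σ pᵢ log₂ pᵢ.
−0.24·log₂(0.24) = 0.4941
−0.12·log₂(0.12) = 0.3671
−0.16·log₂(0.16) = 0.4230
−0.33·log₂(0.33) = 0.5278
−0.15·log₂(0.15) = 0.4105
Sum ≈ 2.2226 → 2.2226 bits.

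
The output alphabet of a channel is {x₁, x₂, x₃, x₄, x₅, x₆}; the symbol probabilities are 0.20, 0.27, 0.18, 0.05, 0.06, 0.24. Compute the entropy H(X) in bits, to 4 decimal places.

2.3735 bits

H = −Σ pᵢ log₂ pᵢ.
−0.20·log₂(0.20) = 0.4644
−0.27·log₂(0.27) = 0.5100
−0.18·log₂(0.18) = 0.4453
−0.05·log₂(0.05) = 0.2161
−0.06·log₂(0.06) = 0.2435
−0.24·log₂(0.24) = 0.4941
Sum ≈ 2.3735 → 2.3735 bits.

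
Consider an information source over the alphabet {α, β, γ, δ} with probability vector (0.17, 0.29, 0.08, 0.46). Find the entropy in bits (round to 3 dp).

H = −Σ pᵢ log₂ pᵢ.
−0.17·log₂(0.17) = 0.4346
−0.29·log₂(0.29) = 0.5179
−0.08·log₂(0.08) = 0.2915
−0.46·log₂(0.46) = 0.5153
Sum ≈ 1.7593 → 1.759 bits.

1.759 bits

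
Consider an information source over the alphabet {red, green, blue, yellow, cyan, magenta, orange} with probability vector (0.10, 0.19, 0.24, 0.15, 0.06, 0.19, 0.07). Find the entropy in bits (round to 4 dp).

H = −Σ pᵢ log₂ pᵢ.
−0.10·log₂(0.10) = 0.3322
−0.19·log₂(0.19) = 0.4552
−0.24·log₂(0.24) = 0.4941
−0.15·log₂(0.15) = 0.4105
−0.06·log₂(0.06) = 0.2435
−0.19·log₂(0.19) = 0.4552
−0.07·log₂(0.07) = 0.2686
Sum ≈ 2.6594 → 2.6594 bits.

2.6594 bits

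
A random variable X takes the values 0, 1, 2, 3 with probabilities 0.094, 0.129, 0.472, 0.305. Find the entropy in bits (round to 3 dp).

1.736 bits

H = −Σ pᵢ log₂ pᵢ.
−0.094·log₂(0.094) = 0.3207
−0.129·log₂(0.129) = 0.3811
−0.472·log₂(0.472) = 0.5112
−0.305·log₂(0.305) = 0.5225
Sum ≈ 1.7355 → 1.736 bits.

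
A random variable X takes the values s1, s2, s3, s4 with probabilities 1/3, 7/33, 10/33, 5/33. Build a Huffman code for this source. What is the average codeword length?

Repeatedly combine the two least-probable nodes; the expected code length is the sum of the merged weights.
merge 5/33 + 7/33 → 4/11
merge 10/33 + 1/3 → 7/11
merge 4/11 + 7/11 → 1
L = 4/11 + 7/11 + 1 = 2 bits/symbol.

2 bits/symbol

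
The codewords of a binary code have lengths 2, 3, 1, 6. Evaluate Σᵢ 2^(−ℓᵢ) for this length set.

0.890625

With common denominator 2^6 = 64: Σ 2^(−ℓᵢ) = 16/64 + 8/64 + 32/64 + 1/64 = 57/64 = 0.890625.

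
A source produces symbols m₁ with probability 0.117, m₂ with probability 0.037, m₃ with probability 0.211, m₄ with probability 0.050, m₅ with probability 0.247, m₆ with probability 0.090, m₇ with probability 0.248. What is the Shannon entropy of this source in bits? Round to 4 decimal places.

2.5377 bits

H = −Σ pᵢ log₂ pᵢ.
−0.117·log₂(0.117) = 0.3622
−0.037·log₂(0.037) = 0.1760
−0.211·log₂(0.211) = 0.4736
−0.050·log₂(0.050) = 0.2161
−0.247·log₂(0.247) = 0.4983
−0.090·log₂(0.090) = 0.3127
−0.248·log₂(0.248) = 0.4989
Sum ≈ 2.5377 → 2.5377 bits.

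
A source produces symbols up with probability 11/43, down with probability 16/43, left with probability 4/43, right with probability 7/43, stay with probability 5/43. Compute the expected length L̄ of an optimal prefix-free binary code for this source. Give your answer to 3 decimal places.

Repeatedly combine the two least-probable nodes; the expected code length is the sum of the merged weights.
merge 4/43 + 5/43 → 9/43
merge 7/43 + 9/43 → 16/43
merge 11/43 + 16/43 → 27/43
merge 16/43 + 27/43 → 1
L = 9/43 + 16/43 + 27/43 + 1 = 95/43 ≈ 2.209 bits/symbol.

2.209 bits/symbol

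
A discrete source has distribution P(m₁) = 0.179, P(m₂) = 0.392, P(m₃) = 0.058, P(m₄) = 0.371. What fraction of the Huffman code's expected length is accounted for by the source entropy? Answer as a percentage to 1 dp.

94.5%

Entropy H = −Σ p log₂ p ≈ 1.7429 bits.
Huffman merges: 29/500+179/1000→237/1000; 237/1000+371/1000→76/125; 49/125+76/125→1. L = 369/200 ≈ 1.8450.
Efficiency = H/L = 1.7429/1.8450 = 94.5%.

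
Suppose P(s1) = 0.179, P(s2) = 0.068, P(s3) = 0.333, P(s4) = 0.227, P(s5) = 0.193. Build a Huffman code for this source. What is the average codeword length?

Repeatedly combine the two least-probable nodes; the expected code length is the sum of the merged weights.
merge 17/250 + 179/1000 → 247/1000
merge 193/1000 + 227/1000 → 21/50
merge 247/1000 + 333/1000 → 29/50
merge 21/50 + 29/50 → 1
L = 247/1000 + 21/50 + 29/50 + 1 = 2247/1000 = 2.247 bits/symbol.

2.247 bits/symbol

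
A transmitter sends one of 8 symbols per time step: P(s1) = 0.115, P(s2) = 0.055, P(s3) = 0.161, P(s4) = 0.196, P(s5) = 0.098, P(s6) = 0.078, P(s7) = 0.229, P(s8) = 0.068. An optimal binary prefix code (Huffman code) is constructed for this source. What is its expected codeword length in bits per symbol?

Repeatedly combine the two least-probable nodes; the expected code length is the sum of the merged weights.
merge 11/200 + 17/250 → 123/1000
merge 39/500 + 49/500 → 22/125
merge 23/200 + 123/1000 → 119/500
merge 161/1000 + 22/125 → 337/1000
merge 49/250 + 229/1000 → 17/40
merge 119/500 + 337/1000 → 23/40
merge 17/40 + 23/40 → 1
L = 123/1000 + 22/125 + 119/500 + 337/1000 + 17/40 + 23/40 + 1 = 1437/500 = 2.874 bits/symbol.

2.874 bits/symbol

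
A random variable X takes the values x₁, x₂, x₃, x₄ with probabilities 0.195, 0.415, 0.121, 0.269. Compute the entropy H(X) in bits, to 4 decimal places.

1.8647 bits

H = −Σ pᵢ log₂ pᵢ.
−0.195·log₂(0.195) = 0.4599
−0.415·log₂(0.415) = 0.5266
−0.121·log₂(0.121) = 0.3687
−0.269·log₂(0.269) = 0.5096
Sum ≈ 1.8647 → 1.8647 bits.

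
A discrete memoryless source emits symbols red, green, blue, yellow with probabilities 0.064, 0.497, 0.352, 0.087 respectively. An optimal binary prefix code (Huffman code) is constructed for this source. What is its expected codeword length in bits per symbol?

1.654 bits/symbol

Repeatedly combine the two least-probable nodes; the expected code length is the sum of the merged weights.
merge 8/125 + 87/1000 → 151/1000
merge 151/1000 + 44/125 → 503/1000
merge 497/1000 + 503/1000 → 1
L = 151/1000 + 503/1000 + 1 = 827/500 = 1.654 bits/symbol.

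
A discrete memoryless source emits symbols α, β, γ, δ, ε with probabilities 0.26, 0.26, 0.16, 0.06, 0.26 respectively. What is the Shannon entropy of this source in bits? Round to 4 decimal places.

2.1824 bits

H = −Σ pᵢ log₂ pᵢ.
−0.26·log₂(0.26) = 0.5053
−0.26·log₂(0.26) = 0.5053
−0.16·log₂(0.16) = 0.4230
−0.06·log₂(0.06) = 0.2435
−0.26·log₂(0.26) = 0.5053
Sum ≈ 2.1824 → 2.1824 bits.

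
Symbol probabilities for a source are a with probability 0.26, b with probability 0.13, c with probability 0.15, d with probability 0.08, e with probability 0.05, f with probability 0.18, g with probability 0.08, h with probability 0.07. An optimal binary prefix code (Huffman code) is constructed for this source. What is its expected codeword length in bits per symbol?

Repeatedly combine the two least-probable nodes; the expected code length is the sum of the merged weights.
merge 1/20 + 7/100 → 3/25
merge 2/25 + 2/25 → 4/25
merge 3/25 + 13/100 → 1/4
merge 3/20 + 4/25 → 31/100
merge 9/50 + 1/4 → 43/100
merge 13/50 + 31/100 → 57/100
merge 43/100 + 57/100 → 1
L = 3/25 + 4/25 + 1/4 + 31/100 + 43/100 + 57/100 + 1 = 71/25 = 2.84 bits/symbol.

2.84 bits/symbol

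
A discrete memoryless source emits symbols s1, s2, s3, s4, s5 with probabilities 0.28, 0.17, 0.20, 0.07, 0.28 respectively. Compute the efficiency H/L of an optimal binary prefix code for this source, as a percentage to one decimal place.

Entropy H = −Σ p log₂ p ≈ 2.1960 bits.
Huffman merges: 7/100+17/100→6/25; 1/5+6/25→11/25; 7/25+7/25→14/25; 11/25+14/25→1. L = 56/25 ≈ 2.2400.
Efficiency = H/L = 2.1960/2.2400 = 98.0%.

98.0%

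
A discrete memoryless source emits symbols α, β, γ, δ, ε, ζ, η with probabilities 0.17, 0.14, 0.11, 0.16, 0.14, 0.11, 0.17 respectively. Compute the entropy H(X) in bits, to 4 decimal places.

H = −Σ pᵢ log₂ pᵢ.
−0.17·log₂(0.17) = 0.4346
−0.14·log₂(0.14) = 0.3971
−0.11·log₂(0.11) = 0.3503
−0.16·log₂(0.16) = 0.4230
−0.14·log₂(0.14) = 0.3971
−0.11·log₂(0.11) = 0.3503
−0.17·log₂(0.17) = 0.4346
Sum ≈ 2.7870 → 2.7870 bits.

2.7870 bits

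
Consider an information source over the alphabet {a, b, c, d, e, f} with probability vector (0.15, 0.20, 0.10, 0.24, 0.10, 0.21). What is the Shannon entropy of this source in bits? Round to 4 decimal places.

2.5063 bits

H = −Σ pᵢ log₂ pᵢ.
−0.15·log₂(0.15) = 0.4105
−0.20·log₂(0.20) = 0.4644
−0.10·log₂(0.10) = 0.3322
−0.24·log₂(0.24) = 0.4941
−0.10·log₂(0.10) = 0.3322
−0.21·log₂(0.21) = 0.4728
Sum ≈ 2.5063 → 2.5063 bits.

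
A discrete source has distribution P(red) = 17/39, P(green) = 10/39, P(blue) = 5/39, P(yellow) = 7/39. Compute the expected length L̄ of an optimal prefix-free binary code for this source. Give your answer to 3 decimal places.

1.872 bits/symbol

Repeatedly combine the two least-probable nodes; the expected code length is the sum of the merged weights.
merge 5/39 + 7/39 → 4/13
merge 10/39 + 4/13 → 22/39
merge 17/39 + 22/39 → 1
L = 4/13 + 22/39 + 1 = 73/39 ≈ 1.872 bits/symbol.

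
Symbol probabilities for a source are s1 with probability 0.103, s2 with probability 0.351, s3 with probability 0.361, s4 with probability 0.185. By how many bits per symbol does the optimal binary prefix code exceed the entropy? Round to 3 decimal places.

Entropy H = −Σ p log₂ p ≈ 1.8489 bits.
Huffman merges: 103/1000+37/200→36/125; 36/125+351/1000→639/1000; 361/1000+639/1000→1. L = 1927/1000 ≈ 1.9270.
L − H = 1.9270 − 1.8489 = 0.078 bits.

0.078 bits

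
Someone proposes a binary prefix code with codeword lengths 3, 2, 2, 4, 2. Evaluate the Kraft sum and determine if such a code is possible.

With common denominator 2^4 = 16: Σ 2^(−ℓᵢ) = 2/16 + 4/16 + 4/16 + 1/16 + 4/16 = 15/16 = 0.9375.
Kraft's inequality requires Σ ≤ 1; here Σ = 0.9375 ≤ 1, so such a prefix code exists.

0.9375; yes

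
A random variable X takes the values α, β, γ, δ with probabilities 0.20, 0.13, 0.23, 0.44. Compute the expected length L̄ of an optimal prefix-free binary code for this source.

Repeatedly combine the two least-probable nodes; the expected code length is the sum of the merged weights.
merge 13/100 + 1/5 → 33/100
merge 23/100 + 33/100 → 14/25
merge 11/25 + 14/25 → 1
L = 33/100 + 14/25 + 1 = 189/100 = 1.89 bits/symbol.

1.89 bits/symbol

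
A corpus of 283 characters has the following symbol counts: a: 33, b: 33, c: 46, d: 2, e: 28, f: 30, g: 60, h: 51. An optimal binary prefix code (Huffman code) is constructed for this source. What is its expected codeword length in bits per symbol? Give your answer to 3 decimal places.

Probabilities are the counts divided by 283.
Repeatedly combine the two least-probable nodes; the expected code length is the sum of the merged weights.
merge 2/283 + 28/283 → 30/283
merge 30/283 + 30/283 → 60/283
merge 33/283 + 33/283 → 66/283
merge 46/283 + 51/283 → 97/283
merge 60/283 + 60/283 → 120/283
merge 66/283 + 97/283 → 163/283
merge 120/283 + 163/283 → 1
L = 30/283 + 60/283 + 66/283 + 97/283 + 120/283 + 163/283 + 1 = 819/283 ≈ 2.894 bits/symbol.

2.894 bits/symbol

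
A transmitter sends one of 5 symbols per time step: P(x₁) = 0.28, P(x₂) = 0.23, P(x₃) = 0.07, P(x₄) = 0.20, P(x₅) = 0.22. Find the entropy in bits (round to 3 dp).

2.215 bits

H = −Σ pᵢ log₂ pᵢ.
−0.28·log₂(0.28) = 0.5142
−0.23·log₂(0.23) = 0.4877
−0.07·log₂(0.07) = 0.2686
−0.20·log₂(0.20) = 0.4644
−0.22·log₂(0.22) = 0.4806
Sum ≈ 2.2154 → 2.215 bits.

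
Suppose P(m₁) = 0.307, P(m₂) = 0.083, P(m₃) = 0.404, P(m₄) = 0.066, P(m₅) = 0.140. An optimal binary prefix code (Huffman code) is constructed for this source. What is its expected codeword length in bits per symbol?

Repeatedly combine the two least-probable nodes; the expected code length is the sum of the merged weights.
merge 33/500 + 83/1000 → 149/1000
merge 7/50 + 149/1000 → 289/1000
merge 289/1000 + 307/1000 → 149/250
merge 101/250 + 149/250 → 1
L = 149/1000 + 289/1000 + 149/250 + 1 = 1017/500 = 2.034 bits/symbol.

2.034 bits/symbol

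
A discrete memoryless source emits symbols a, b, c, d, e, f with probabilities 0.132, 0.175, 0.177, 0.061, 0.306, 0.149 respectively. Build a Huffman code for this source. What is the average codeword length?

Repeatedly combine the two least-probable nodes; the expected code length is the sum of the merged weights.
merge 61/1000 + 33/250 → 193/1000
merge 149/1000 + 7/40 → 81/250
merge 177/1000 + 193/1000 → 37/100
merge 153/500 + 81/250 → 63/100
merge 37/100 + 63/100 → 1
L = 193/1000 + 81/250 + 37/100 + 63/100 + 1 = 2517/1000 = 2.517 bits/symbol.

2.517 bits/symbol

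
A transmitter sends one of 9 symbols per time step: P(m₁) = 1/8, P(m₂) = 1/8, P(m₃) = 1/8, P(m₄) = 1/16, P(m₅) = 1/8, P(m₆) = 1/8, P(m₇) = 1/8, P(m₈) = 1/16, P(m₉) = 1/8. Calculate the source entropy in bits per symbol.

Each probability is a power of 1/2, so log₂(1/p) is an integer.
H = Σ p·log₂(1/p) = 1/8·3 + 1/8·3 + 1/8·3 + 1/16·4 + 1/8·3 + 1/8·3 + 1/8·3 + 1/16·4 + 1/8·3 = 3.125 bits.

3.125 bits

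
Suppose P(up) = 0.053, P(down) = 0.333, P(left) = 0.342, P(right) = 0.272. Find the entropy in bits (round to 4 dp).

1.7932 bits

H = −Σ pᵢ log₂ pᵢ.
−0.053·log₂(0.053) = 0.2246
−0.333·log₂(0.333) = 0.5283
−0.342·log₂(0.342) = 0.5294
−0.272·log₂(0.272) = 0.5109
Sum ≈ 1.7932 → 1.7932 bits.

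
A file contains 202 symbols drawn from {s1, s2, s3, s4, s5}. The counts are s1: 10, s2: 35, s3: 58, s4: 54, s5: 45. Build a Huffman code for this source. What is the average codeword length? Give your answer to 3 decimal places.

Probabilities are the counts divided by 202.
Repeatedly combine the two least-probable nodes; the expected code length is the sum of the merged weights.
merge 5/101 + 35/202 → 45/202
merge 45/202 + 45/202 → 45/101
merge 27/101 + 29/101 → 56/101
merge 45/101 + 56/101 → 1
L = 45/202 + 45/101 + 56/101 + 1 = 449/202 ≈ 2.223 bits/symbol.

2.223 bits/symbol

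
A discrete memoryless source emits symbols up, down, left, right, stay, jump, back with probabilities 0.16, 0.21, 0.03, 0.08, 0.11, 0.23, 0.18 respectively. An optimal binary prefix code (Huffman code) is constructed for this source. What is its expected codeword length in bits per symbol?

2.67 bits/symbol

Repeatedly combine the two least-probable nodes; the expected code length is the sum of the merged weights.
merge 3/100 + 2/25 → 11/100
merge 11/100 + 11/100 → 11/50
merge 4/25 + 9/50 → 17/50
merge 21/100 + 11/50 → 43/100
merge 23/100 + 17/50 → 57/100
merge 43/100 + 57/100 → 1
L = 11/100 + 11/50 + 17/50 + 43/100 + 57/100 + 1 = 267/100 = 2.67 bits/symbol.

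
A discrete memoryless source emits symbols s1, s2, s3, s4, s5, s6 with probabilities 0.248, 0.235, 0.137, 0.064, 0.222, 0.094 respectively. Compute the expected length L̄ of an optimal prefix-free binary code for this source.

2.453 bits/symbol

Repeatedly combine the two least-probable nodes; the expected code length is the sum of the merged weights.
merge 8/125 + 47/500 → 79/500
merge 137/1000 + 79/500 → 59/200
merge 111/500 + 47/200 → 457/1000
merge 31/125 + 59/200 → 543/1000
merge 457/1000 + 543/1000 → 1
L = 79/500 + 59/200 + 457/1000 + 543/1000 + 1 = 2453/1000 = 2.453 bits/symbol.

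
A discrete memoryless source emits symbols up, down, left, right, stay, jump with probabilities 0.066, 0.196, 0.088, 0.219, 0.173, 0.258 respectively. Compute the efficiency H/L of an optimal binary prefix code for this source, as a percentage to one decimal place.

98.8%

Entropy H = −Σ p log₂ p ≈ 2.4502 bits.
Huffman merges: 33/500+11/125→77/500; 77/500+173/1000→327/1000; 49/250+219/1000→83/200; 129/500+327/1000→117/200; 83/200+117/200→1. L = 2481/1000 ≈ 2.4810.
Efficiency = H/L = 2.4502/2.4810 = 98.8%.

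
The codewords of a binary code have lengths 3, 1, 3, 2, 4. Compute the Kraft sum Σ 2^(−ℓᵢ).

1.0625

With common denominator 2^4 = 16: Σ 2^(−ℓᵢ) = 2/16 + 8/16 + 2/16 + 4/16 + 1/16 = 17/16 = 1.0625.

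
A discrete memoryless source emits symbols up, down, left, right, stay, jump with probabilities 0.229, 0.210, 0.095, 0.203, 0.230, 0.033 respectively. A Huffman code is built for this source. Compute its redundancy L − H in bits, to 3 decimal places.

0.060 bits

Entropy H = −Σ p log₂ p ≈ 2.3995 bits.
Huffman merges: 33/1000+19/200→16/125; 16/125+203/1000→331/1000; 21/100+229/1000→439/1000; 23/100+331/1000→561/1000; 439/1000+561/1000→1. L = 2459/1000 ≈ 2.4590.
L − H = 2.4590 − 2.3995 = 0.060 bits.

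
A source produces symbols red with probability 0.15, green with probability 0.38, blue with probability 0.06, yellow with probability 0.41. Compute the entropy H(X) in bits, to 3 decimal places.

1.712 bits

H = −Σ pᵢ log₂ pᵢ.
−0.15·log₂(0.15) = 0.4105
−0.38·log₂(0.38) = 0.5305
−0.06·log₂(0.06) = 0.2435
−0.41·log₂(0.41) = 0.5274
Sum ≈ 1.7119 → 1.712 bits.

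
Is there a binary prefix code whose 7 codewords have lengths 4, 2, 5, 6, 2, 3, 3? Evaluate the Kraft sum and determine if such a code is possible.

With common denominator 2^6 = 64: Σ 2^(−ℓᵢ) = 4/64 + 16/64 + 2/64 + 1/64 + 16/64 + 8/64 + 8/64 = 55/64 = 0.859375.
Kraft's inequality requires Σ ≤ 1; here Σ = 0.859375 ≤ 1, so such a prefix code exists.

0.859375; yes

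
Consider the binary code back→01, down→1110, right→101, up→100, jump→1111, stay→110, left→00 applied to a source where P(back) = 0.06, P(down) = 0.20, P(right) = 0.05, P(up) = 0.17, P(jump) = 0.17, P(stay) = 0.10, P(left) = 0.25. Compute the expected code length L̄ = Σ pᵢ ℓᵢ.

3.06 bits/symbol

L̄ = Σ pᵢ·ℓᵢ = 0.06·2 + 0.20·4 + 0.05·3 + 0.17·3 + 0.17·4 + 0.10·3 + 0.25·2 = 3.06 bits/symbol.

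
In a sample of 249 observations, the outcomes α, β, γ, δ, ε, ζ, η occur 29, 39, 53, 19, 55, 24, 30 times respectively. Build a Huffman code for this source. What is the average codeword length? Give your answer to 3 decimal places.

Probabilities are the counts divided by 249.
Repeatedly combine the two least-probable nodes; the expected code length is the sum of the merged weights.
merge 19/249 + 8/83 → 43/249
merge 29/249 + 10/83 → 59/249
merge 13/83 + 43/249 → 82/249
merge 53/249 + 55/249 → 36/83
merge 59/249 + 82/249 → 47/83
merge 36/83 + 47/83 → 1
L = 43/249 + 59/249 + 82/249 + 36/83 + 47/83 + 1 = 682/249 ≈ 2.739 bits/symbol.

2.739 bits/symbol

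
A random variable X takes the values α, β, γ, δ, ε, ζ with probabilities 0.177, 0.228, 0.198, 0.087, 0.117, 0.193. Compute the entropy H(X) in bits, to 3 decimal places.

H = −Σ pᵢ log₂ pᵢ.
−0.177·log₂(0.177) = 0.4422
−0.228·log₂(0.228) = 0.4863
−0.198·log₂(0.198) = 0.4626
−0.087·log₂(0.087) = 0.3065
−0.117·log₂(0.117) = 0.3622
−0.193·log₂(0.193) = 0.4581
Sum ≈ 2.5178 → 2.518 bits.

2.518 bits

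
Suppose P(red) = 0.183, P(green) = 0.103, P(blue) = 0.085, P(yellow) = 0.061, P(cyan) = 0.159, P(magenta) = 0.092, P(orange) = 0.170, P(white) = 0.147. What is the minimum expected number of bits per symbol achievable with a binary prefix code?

Repeatedly combine the two least-probable nodes; the expected code length is the sum of the merged weights.
merge 61/1000 + 17/200 → 73/500
merge 23/250 + 103/1000 → 39/200
merge 73/500 + 147/1000 → 293/1000
merge 159/1000 + 17/100 → 329/1000
merge 183/1000 + 39/200 → 189/500
merge 293/1000 + 329/1000 → 311/500
merge 189/500 + 311/500 → 1
L = 73/500 + 39/200 + 293/1000 + 329/1000 + 189/500 + 311/500 + 1 = 2963/1000 = 2.963 bits/symbol.

2.963 bits/symbol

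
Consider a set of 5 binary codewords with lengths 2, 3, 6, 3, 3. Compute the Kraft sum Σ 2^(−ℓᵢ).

0.640625

With common denominator 2^6 = 64: Σ 2^(−ℓᵢ) = 16/64 + 8/64 + 1/64 + 8/64 + 8/64 = 41/64 = 0.640625.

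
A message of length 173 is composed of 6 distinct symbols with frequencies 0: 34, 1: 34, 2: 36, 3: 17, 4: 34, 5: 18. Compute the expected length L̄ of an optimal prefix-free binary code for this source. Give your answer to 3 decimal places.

2.595 bits/symbol

Probabilities are the counts divided by 173.
Repeatedly combine the two least-probable nodes; the expected code length is the sum of the merged weights.
merge 17/173 + 18/173 → 35/173
merge 34/173 + 34/173 → 68/173
merge 34/173 + 35/173 → 69/173
merge 36/173 + 68/173 → 104/173
merge 69/173 + 104/173 → 1
L = 35/173 + 68/173 + 69/173 + 104/173 + 1 = 449/173 ≈ 2.595 bits/symbol.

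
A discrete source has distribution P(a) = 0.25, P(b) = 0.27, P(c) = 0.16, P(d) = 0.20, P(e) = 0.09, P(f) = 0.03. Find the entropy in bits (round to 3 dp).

H = −Σ pᵢ log₂ pᵢ.
−0.25·log₂(0.25) = 0.5000
−0.27·log₂(0.27) = 0.5100
−0.16·log₂(0.16) = 0.4230
−0.20·log₂(0.20) = 0.4644
−0.09·log₂(0.09) = 0.3127
−0.03·log₂(0.03) = 0.1518
Sum ≈ 2.3618 → 2.362 bits.

2.362 bits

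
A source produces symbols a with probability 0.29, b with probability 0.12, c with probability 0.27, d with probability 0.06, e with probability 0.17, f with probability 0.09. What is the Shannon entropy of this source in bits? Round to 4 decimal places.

2.3858 bits

H = −Σ pᵢ log₂ pᵢ.
−0.29·log₂(0.29) = 0.5179
−0.12·log₂(0.12) = 0.3671
−0.27·log₂(0.27) = 0.5100
−0.06·log₂(0.06) = 0.2435
−0.17·log₂(0.17) = 0.4346
−0.09·log₂(0.09) = 0.3127
Sum ≈ 2.3858 → 2.3858 bits.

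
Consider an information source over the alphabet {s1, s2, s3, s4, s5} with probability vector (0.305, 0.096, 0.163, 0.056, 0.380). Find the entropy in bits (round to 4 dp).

2.0370 bits

H = −Σ pᵢ log₂ pᵢ.
−0.305·log₂(0.305) = 0.5225
−0.096·log₂(0.096) = 0.3246
−0.163·log₂(0.163) = 0.4266
−0.056·log₂(0.056) = 0.2329
−0.380·log₂(0.380) = 0.5305
Sum ≈ 2.0370 → 2.0370 bits.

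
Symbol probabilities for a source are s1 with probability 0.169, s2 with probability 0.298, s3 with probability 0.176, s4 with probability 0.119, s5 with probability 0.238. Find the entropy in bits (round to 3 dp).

H = −Σ pᵢ log₂ pᵢ.
−0.169·log₂(0.169) = 0.4335
−0.298·log₂(0.298) = 0.5205
−0.176·log₂(0.176) = 0.4411
−0.119·log₂(0.119) = 0.3654
−0.238·log₂(0.238) = 0.4929
Sum ≈ 2.2534 → 2.253 bits.

2.253 bits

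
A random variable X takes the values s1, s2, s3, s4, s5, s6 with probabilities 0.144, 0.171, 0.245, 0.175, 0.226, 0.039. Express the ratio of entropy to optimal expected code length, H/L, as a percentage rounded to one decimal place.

Entropy H = −Σ p log₂ p ≈ 2.4429 bits.
Huffman merges: 39/1000+18/125→183/1000; 171/1000+7/40→173/500; 183/1000+113/500→409/1000; 49/200+173/500→591/1000; 409/1000+591/1000→1. L = 2529/1000 ≈ 2.5290.
Efficiency = H/L = 2.4429/2.5290 = 96.6%.

96.6%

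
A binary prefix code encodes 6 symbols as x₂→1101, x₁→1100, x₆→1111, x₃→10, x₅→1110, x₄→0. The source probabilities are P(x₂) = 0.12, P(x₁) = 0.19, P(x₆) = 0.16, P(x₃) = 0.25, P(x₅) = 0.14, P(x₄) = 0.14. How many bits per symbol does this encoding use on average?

L̄ = Σ pᵢ·ℓᵢ = 0.12·4 + 0.19·4 + 0.16·4 + 0.25·2 + 0.14·4 + 0.14·1 = 3.08 bits/symbol.

3.08 bits/symbol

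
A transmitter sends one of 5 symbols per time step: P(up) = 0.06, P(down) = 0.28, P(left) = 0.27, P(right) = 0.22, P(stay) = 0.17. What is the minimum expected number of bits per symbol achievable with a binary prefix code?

2.23 bits/symbol

Repeatedly combine the two least-probable nodes; the expected code length is the sum of the merged weights.
merge 3/50 + 17/100 → 23/100
merge 11/50 + 23/100 → 9/20
merge 27/100 + 7/25 → 11/20
merge 9/20 + 11/20 → 1
L = 23/100 + 9/20 + 11/20 + 1 = 223/100 = 2.23 bits/symbol.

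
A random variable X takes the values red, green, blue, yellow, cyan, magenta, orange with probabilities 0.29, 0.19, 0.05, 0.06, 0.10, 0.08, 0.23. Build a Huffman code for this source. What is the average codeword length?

Repeatedly combine the two least-probable nodes; the expected code length is the sum of the merged weights.
merge 1/20 + 3/50 → 11/100
merge 2/25 + 1/10 → 9/50
merge 11/100 + 9/50 → 29/100
merge 19/100 + 23/100 → 21/50
merge 29/100 + 29/100 → 29/50
merge 21/50 + 29/50 → 1
L = 11/100 + 9/50 + 29/100 + 21/50 + 29/50 + 1 = 129/50 = 2.58 bits/symbol.

2.58 bits/symbol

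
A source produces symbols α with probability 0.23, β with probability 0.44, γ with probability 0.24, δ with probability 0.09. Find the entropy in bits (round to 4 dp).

1.8156 bits

H = −Σ pᵢ log₂ pᵢ.
−0.23·log₂(0.23) = 0.4877
−0.44·log₂(0.44) = 0.5211
−0.24·log₂(0.24) = 0.4941
−0.09·log₂(0.09) = 0.3127
Sum ≈ 1.8156 → 1.8156 bits.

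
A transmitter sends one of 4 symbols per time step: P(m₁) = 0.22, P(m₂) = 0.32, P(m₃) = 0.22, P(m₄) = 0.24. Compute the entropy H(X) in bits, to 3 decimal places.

1.981 bits

H = −Σ pᵢ log₂ pᵢ.
−0.22·log₂(0.22) = 0.4806
−0.32·log₂(0.32) = 0.5260
−0.22·log₂(0.22) = 0.4806
−0.24·log₂(0.24) = 0.4941
Sum ≈ 1.9813 → 1.981 bits.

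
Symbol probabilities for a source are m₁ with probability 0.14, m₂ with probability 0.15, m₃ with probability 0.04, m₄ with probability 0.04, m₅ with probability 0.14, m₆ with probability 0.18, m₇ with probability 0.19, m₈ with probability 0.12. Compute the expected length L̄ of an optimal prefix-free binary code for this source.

Repeatedly combine the two least-probable nodes; the expected code length is the sum of the merged weights.
merge 1/25 + 1/25 → 2/25
merge 2/25 + 3/25 → 1/5
merge 7/50 + 7/50 → 7/25
merge 3/20 + 9/50 → 33/100
merge 19/100 + 1/5 → 39/100
merge 7/25 + 33/100 → 61/100
merge 39/100 + 61/100 → 1
L = 2/25 + 1/5 + 7/25 + 33/100 + 39/100 + 61/100 + 1 = 289/100 = 2.89 bits/symbol.

2.89 bits/symbol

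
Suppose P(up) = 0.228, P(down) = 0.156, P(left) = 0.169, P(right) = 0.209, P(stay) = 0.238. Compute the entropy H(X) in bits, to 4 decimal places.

2.3028 bits

H = −Σ pᵢ log₂ pᵢ.
−0.228·log₂(0.228) = 0.4863
−0.156·log₂(0.156) = 0.4181
−0.169·log₂(0.169) = 0.4335
−0.209·log₂(0.209) = 0.4720
−0.238·log₂(0.238) = 0.4929
Sum ≈ 2.3028 → 2.3028 bits.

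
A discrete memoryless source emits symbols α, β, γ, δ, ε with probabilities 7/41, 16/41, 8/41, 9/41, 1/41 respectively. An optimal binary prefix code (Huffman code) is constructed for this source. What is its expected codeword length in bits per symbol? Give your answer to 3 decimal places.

2.195 bits/symbol

Repeatedly combine the two least-probable nodes; the expected code length is the sum of the merged weights.
merge 1/41 + 7/41 → 8/41
merge 8/41 + 8/41 → 16/41
merge 9/41 + 16/41 → 25/41
merge 16/41 + 25/41 → 1
L = 8/41 + 16/41 + 25/41 + 1 = 90/41 ≈ 2.195 bits/symbol.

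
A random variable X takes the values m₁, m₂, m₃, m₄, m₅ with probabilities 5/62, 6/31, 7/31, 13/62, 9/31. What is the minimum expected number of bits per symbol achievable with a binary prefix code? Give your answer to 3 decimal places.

2.274 bits/symbol

Repeatedly combine the two least-probable nodes; the expected code length is the sum of the merged weights.
merge 5/62 + 6/31 → 17/62
merge 13/62 + 7/31 → 27/62
merge 17/62 + 9/31 → 35/62
merge 27/62 + 35/62 → 1
L = 17/62 + 27/62 + 35/62 + 1 = 141/62 ≈ 2.274 bits/symbol.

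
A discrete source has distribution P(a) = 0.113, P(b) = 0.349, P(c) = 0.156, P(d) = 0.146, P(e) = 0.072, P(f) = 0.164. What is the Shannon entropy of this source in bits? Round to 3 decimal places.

H = −Σ pᵢ log₂ pᵢ.
−0.113·log₂(0.113) = 0.3555
−0.349·log₂(0.349) = 0.5300
−0.156·log₂(0.156) = 0.4181
−0.146·log₂(0.146) = 0.4053
−0.072·log₂(0.072) = 0.2733
−0.164·log₂(0.164) = 0.4278
Sum ≈ 2.4100 → 2.410 bits.

2.410 bits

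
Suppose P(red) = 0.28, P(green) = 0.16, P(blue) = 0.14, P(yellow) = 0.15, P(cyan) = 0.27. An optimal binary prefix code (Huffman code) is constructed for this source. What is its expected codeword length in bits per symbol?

2.29 bits/symbol

Repeatedly combine the two least-probable nodes; the expected code length is the sum of the merged weights.
merge 7/50 + 3/20 → 29/100
merge 4/25 + 27/100 → 43/100
merge 7/25 + 29/100 → 57/100
merge 43/100 + 57/100 → 1
L = 29/100 + 43/100 + 57/100 + 1 = 229/100 = 2.29 bits/symbol.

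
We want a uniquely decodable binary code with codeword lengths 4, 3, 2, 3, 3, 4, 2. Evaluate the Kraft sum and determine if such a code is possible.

1; yes

With common denominator 2^4 = 16: Σ 2^(−ℓᵢ) = 1/16 + 2/16 + 4/16 + 2/16 + 2/16 + 1/16 + 4/16 = 16/16 = 1.
Kraft's inequality requires Σ ≤ 1; here Σ = 1 ≤ 1, so such a prefix code exists.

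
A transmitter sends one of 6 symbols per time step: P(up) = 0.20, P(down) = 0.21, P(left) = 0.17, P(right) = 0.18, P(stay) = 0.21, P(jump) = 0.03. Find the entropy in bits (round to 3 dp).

2.442 bits

H = −Σ pᵢ log₂ pᵢ.
−0.20·log₂(0.20) = 0.4644
−0.21·log₂(0.21) = 0.4728
−0.17·log₂(0.17) = 0.4346
−0.18·log₂(0.18) = 0.4453
−0.21·log₂(0.21) = 0.4728
−0.03·log₂(0.03) = 0.1518
Sum ≈ 2.4417 → 2.442 bits.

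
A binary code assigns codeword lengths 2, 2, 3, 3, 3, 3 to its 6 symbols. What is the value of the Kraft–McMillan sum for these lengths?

With common denominator 2^3 = 8: Σ 2^(−ℓᵢ) = 2/8 + 2/8 + 1/8 + 1/8 + 1/8 + 1/8 = 8/8 = 1.

1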